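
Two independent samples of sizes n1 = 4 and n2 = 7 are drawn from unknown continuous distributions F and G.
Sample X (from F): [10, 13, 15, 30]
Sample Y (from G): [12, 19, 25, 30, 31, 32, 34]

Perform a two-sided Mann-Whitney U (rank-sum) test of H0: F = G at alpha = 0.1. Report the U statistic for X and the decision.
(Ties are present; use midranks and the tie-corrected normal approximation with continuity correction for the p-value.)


Step 1: Combine and sort all 11 observations; assign midranks.
sorted (value, group): (10,X), (12,Y), (13,X), (15,X), (19,Y), (25,Y), (30,X), (30,Y), (31,Y), (32,Y), (34,Y)
ranks: 10->1, 12->2, 13->3, 15->4, 19->5, 25->6, 30->7.5, 30->7.5, 31->9, 32->10, 34->11
Step 2: Rank sum for X: R1 = 1 + 3 + 4 + 7.5 = 15.5.
Step 3: U_X = R1 - n1(n1+1)/2 = 15.5 - 4*5/2 = 15.5 - 10 = 5.5.
       U_Y = n1*n2 - U_X = 28 - 5.5 = 22.5.
Step 4: Ties are present, so use the tie-corrected normal approximation (with continuity correction) for the p-value.
Step 5: p-value = 0.129695; compare to alpha = 0.1. fail to reject H0.

U_X = 5.5, p = 0.129695, fail to reject H0 at alpha = 0.1.


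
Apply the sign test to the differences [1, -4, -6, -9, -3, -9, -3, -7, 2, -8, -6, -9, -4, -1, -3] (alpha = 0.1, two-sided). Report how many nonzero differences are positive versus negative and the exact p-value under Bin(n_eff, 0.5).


Step 1: Discard zero differences. Original n = 15; n_eff = number of nonzero differences = 15.
Nonzero differences (with sign): +1, -4, -6, -9, -3, -9, -3, -7, +2, -8, -6, -9, -4, -1, -3
Step 2: Count signs: positive = 2, negative = 13.
Step 3: Under H0: P(positive) = 0.5, so the number of positives S ~ Bin(15, 0.5).
Step 4: Two-sided exact p-value = sum of Bin(15,0.5) probabilities at or below the observed probability = 0.007385.
Step 5: alpha = 0.1. reject H0.

n_eff = 15, pos = 2, neg = 13, p = 0.007385, reject H0.


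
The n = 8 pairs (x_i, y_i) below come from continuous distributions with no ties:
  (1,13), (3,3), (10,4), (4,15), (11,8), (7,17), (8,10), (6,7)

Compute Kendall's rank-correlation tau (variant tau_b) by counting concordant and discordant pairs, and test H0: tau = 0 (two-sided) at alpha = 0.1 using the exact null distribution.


Step 1: Enumerate the 28 unordered pairs (i,j) with i<j and classify each by sign(x_j-x_i) * sign(y_j-y_i).
  (1,2):dx=+2,dy=-10->D; (1,3):dx=+9,dy=-9->D; (1,4):dx=+3,dy=+2->C; (1,5):dx=+10,dy=-5->D
  (1,6):dx=+6,dy=+4->C; (1,7):dx=+7,dy=-3->D; (1,8):dx=+5,dy=-6->D; (2,3):dx=+7,dy=+1->C
  (2,4):dx=+1,dy=+12->C; (2,5):dx=+8,dy=+5->C; (2,6):dx=+4,dy=+14->C; (2,7):dx=+5,dy=+7->C
  (2,8):dx=+3,dy=+4->C; (3,4):dx=-6,dy=+11->D; (3,5):dx=+1,dy=+4->C; (3,6):dx=-3,dy=+13->D
  (3,7):dx=-2,dy=+6->D; (3,8):dx=-4,dy=+3->D; (4,5):dx=+7,dy=-7->D; (4,6):dx=+3,dy=+2->C
  (4,7):dx=+4,dy=-5->D; (4,8):dx=+2,dy=-8->D; (5,6):dx=-4,dy=+9->D; (5,7):dx=-3,dy=+2->D
  (5,8):dx=-5,dy=-1->C; (6,7):dx=+1,dy=-7->D; (6,8):dx=-1,dy=-10->C; (7,8):dx=-2,dy=-3->C
Step 2: C = 13, D = 15, total pairs = 28.
Step 3: tau = (C - D)/(n(n-1)/2) = (13 - 15)/28 = -0.071429.
Step 4: Exact two-sided p-value (enumerate n! = 40320 permutations of y under H0): p = 0.904861.
Step 5: alpha = 0.1. fail to reject H0.

tau_b = -0.0714 (C=13, D=15), p = 0.904861, fail to reject H0.


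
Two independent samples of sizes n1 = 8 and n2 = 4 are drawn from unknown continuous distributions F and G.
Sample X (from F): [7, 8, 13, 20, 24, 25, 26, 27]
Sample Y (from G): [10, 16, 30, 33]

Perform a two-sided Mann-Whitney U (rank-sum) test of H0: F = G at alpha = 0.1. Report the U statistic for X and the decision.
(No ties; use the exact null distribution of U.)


Step 1: Combine and sort all 12 observations; assign midranks.
sorted (value, group): (7,X), (8,X), (10,Y), (13,X), (16,Y), (20,X), (24,X), (25,X), (26,X), (27,X), (30,Y), (33,Y)
ranks: 7->1, 8->2, 10->3, 13->4, 16->5, 20->6, 24->7, 25->8, 26->9, 27->10, 30->11, 33->12
Step 2: Rank sum for X: R1 = 1 + 2 + 4 + 6 + 7 + 8 + 9 + 10 = 47.
Step 3: U_X = R1 - n1(n1+1)/2 = 47 - 8*9/2 = 47 - 36 = 11.
       U_Y = n1*n2 - U_X = 32 - 11 = 21.
Step 4: No ties, so the exact null distribution of U (based on enumerating the C(12,8) = 495 equally likely rank assignments) gives the two-sided p-value.
Step 5: p-value = 0.460606; compare to alpha = 0.1. fail to reject H0.

U_X = 11, p = 0.460606, fail to reject H0 at alpha = 0.1.


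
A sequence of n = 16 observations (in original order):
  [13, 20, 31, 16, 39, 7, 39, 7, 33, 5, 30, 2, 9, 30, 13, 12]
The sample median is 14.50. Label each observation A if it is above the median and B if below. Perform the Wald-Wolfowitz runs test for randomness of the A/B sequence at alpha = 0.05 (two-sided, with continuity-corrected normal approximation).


Step 1: Compute median = 14.50; label A = above, B = below.
Labels in order: BAAAABABABABBABB  (n_A = 8, n_B = 8)
Step 2: Count runs R = 11.
Step 3: Under H0 (random ordering), E[R] = 2*n_A*n_B/(n_A+n_B) + 1 = 2*8*8/16 + 1 = 9.0000.
        Var[R] = 2*n_A*n_B*(2*n_A*n_B - n_A - n_B) / ((n_A+n_B)^2 * (n_A+n_B-1)) = 14336/3840 = 3.7333.
        SD[R] = 1.9322.
Step 4: Continuity-corrected z = (R - 0.5 - E[R]) / SD[R] = (11 - 0.5 - 9.0000) / 1.9322 = 0.7763.
Step 5: Two-sided p-value via normal approximation = 2*(1 - Phi(|z|)) = 0.437558.
Step 6: alpha = 0.05. fail to reject H0.

R = 11, z = 0.7763, p = 0.437558, fail to reject H0.


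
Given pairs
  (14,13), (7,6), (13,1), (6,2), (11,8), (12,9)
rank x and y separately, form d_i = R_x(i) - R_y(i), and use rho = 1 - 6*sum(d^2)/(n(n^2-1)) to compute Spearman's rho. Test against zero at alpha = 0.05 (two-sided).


Step 1: Rank x and y separately (midranks; no ties here).
rank(x): 14->6, 7->2, 13->5, 6->1, 11->3, 12->4
rank(y): 13->6, 6->3, 1->1, 2->2, 8->4, 9->5
Step 2: d_i = R_x(i) - R_y(i); compute d_i^2.
  (6-6)^2=0, (2-3)^2=1, (5-1)^2=16, (1-2)^2=1, (3-4)^2=1, (4-5)^2=1
sum(d^2) = 20.
Step 3: rho = 1 - 6*20 / (6*(6^2 - 1)) = 1 - 120/210 = 0.428571.
Step 4: Under H0, t = rho * sqrt((n-2)/(1-rho^2)) = 0.9487 ~ t(4).
Step 5: Two-sided p-value from the t-distribution with 4 df = 0.396501.
Step 6: alpha = 0.05. fail to reject H0.

rho = 0.4286, p = 0.396501, fail to reject H0 at alpha = 0.05.


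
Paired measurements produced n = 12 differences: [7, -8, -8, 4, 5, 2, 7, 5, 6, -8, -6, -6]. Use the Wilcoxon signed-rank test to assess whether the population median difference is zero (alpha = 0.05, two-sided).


Step 1: Drop any zero differences (none here) and take |d_i|.
|d| = [7, 8, 8, 4, 5, 2, 7, 5, 6, 8, 6, 6]
Step 2: Midrank |d_i| (ties get averaged ranks).
ranks: |7|->8.5, |8|->11, |8|->11, |4|->2, |5|->3.5, |2|->1, |7|->8.5, |5|->3.5, |6|->6, |8|->11, |6|->6, |6|->6
Step 3: Attach original signs; sum ranks with positive sign and with negative sign.
W+ = 8.5 + 2 + 3.5 + 1 + 8.5 + 3.5 + 6 = 33
W- = 11 + 11 + 11 + 6 + 6 = 45
(Check: W+ + W- = 78 should equal n(n+1)/2 = 78.)
Step 4: Test statistic W = min(W+, W-) = 33.
Step 5: Ties in |d|, so use the tie-corrected normal approximation.
        E[W] = n(n+1)/4 = 12*13/4 = 39.
        Tie groups: |d|=5 (t=2), |d|=6 (t=3), |d|=7 (t=2), |d|=8 (t=3); sum(t^3 - t) = 60.
        Var[W] = n(n+1)(2n+1)/24 - sum(t^3-t)/48 = 3900/24 - 60/48 = 161.25.
        z = (W - E[W]) / sqrt(Var[W]) = (33 - 39) / 12.6984 = -0.4725.
        Two-sided p = 2*Phi(z) = 0.636570.
Step 6: alpha = 0.05. fail to reject H0.

W+ = 33, W- = 45, W = min = 33, p = 0.636570, fail to reject H0.


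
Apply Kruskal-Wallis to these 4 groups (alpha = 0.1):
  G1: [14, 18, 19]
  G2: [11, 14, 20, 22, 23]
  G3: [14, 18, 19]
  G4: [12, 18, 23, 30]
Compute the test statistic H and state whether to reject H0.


Step 1: Combine all N = 15 observations and assign midranks.
sorted (value, group, rank): (11,G2,1), (12,G4,2), (14,G1,4), (14,G2,4), (14,G3,4), (18,G1,7), (18,G3,7), (18,G4,7), (19,G1,9.5), (19,G3,9.5), (20,G2,11), (22,G2,12), (23,G2,13.5), (23,G4,13.5), (30,G4,15)
Step 2: Sum ranks within each group.
R_1 = 20.5 (n_1 = 3)
R_2 = 41.5 (n_2 = 5)
R_3 = 20.5 (n_3 = 3)
R_4 = 37.5 (n_4 = 4)
Step 3: H = 12/(N(N+1)) * sum(R_i^2/n_i) - 3(N+1)
     = 12/(15*16) * (20.5^2/3 + 41.5^2/5 + 20.5^2/3 + 37.5^2/4) - 3*16
     = 0.050000 * 976.179 - 48
     = 0.808958.
Step 4: Ties present; correction factor C = 1 - 60/(15^3 - 15) = 0.982143. Corrected H = 0.808958 / 0.982143 = 0.823667.
Step 5: Under H0, H ~ chi^2(3); p-value = 0.843798.
Step 6: alpha = 0.1. fail to reject H0.

H = 0.8237, df = 3, p = 0.843798, fail to reject H0.


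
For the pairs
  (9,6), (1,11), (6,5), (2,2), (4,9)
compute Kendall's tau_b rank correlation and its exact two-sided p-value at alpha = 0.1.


Step 1: Enumerate the 10 unordered pairs (i,j) with i<j and classify each by sign(x_j-x_i) * sign(y_j-y_i).
  (1,2):dx=-8,dy=+5->D; (1,3):dx=-3,dy=-1->C; (1,4):dx=-7,dy=-4->C; (1,5):dx=-5,dy=+3->D
  (2,3):dx=+5,dy=-6->D; (2,4):dx=+1,dy=-9->D; (2,5):dx=+3,dy=-2->D; (3,4):dx=-4,dy=-3->C
  (3,5):dx=-2,dy=+4->D; (4,5):dx=+2,dy=+7->C
Step 2: C = 4, D = 6, total pairs = 10.
Step 3: tau = (C - D)/(n(n-1)/2) = (4 - 6)/10 = -0.200000.
Step 4: Exact two-sided p-value (enumerate n! = 120 permutations of y under H0): p = 0.816667.
Step 5: alpha = 0.1. fail to reject H0.

tau_b = -0.2000 (C=4, D=6), p = 0.816667, fail to reject H0.


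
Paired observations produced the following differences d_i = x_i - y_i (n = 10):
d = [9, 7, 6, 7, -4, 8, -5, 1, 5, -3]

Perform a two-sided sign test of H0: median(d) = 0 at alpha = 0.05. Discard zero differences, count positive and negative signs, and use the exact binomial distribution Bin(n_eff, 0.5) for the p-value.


Step 1: Discard zero differences. Original n = 10; n_eff = number of nonzero differences = 10.
Nonzero differences (with sign): +9, +7, +6, +7, -4, +8, -5, +1, +5, -3
Step 2: Count signs: positive = 7, negative = 3.
Step 3: Under H0: P(positive) = 0.5, so the number of positives S ~ Bin(10, 0.5).
Step 4: Two-sided exact p-value = sum of Bin(10,0.5) probabilities at or below the observed probability = 0.343750.
Step 5: alpha = 0.05. fail to reject H0.

n_eff = 10, pos = 7, neg = 3, p = 0.343750, fail to reject H0.


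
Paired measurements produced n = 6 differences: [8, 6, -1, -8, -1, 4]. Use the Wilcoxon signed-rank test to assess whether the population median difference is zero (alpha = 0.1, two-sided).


Step 1: Drop any zero differences (none here) and take |d_i|.
|d| = [8, 6, 1, 8, 1, 4]
Step 2: Midrank |d_i| (ties get averaged ranks).
ranks: |8|->5.5, |6|->4, |1|->1.5, |8|->5.5, |1|->1.5, |4|->3
Step 3: Attach original signs; sum ranks with positive sign and with negative sign.
W+ = 5.5 + 4 + 3 = 12.5
W- = 1.5 + 5.5 + 1.5 = 8.5
(Check: W+ + W- = 21 should equal n(n+1)/2 = 21.)
Step 4: Test statistic W = min(W+, W-) = 8.5.
Step 5: Ties in |d|, so use the tie-corrected normal approximation.
        E[W] = n(n+1)/4 = 6*7/4 = 10.5.
        Tie groups: |d|=1 (t=2), |d|=8 (t=2); sum(t^3 - t) = 12.
        Var[W] = n(n+1)(2n+1)/24 - sum(t^3-t)/48 = 546/24 - 12/48 = 22.5.
        z = (W - E[W]) / sqrt(Var[W]) = (8.5 - 10.5) / 4.7434 = -0.4216.
        Two-sided p = 2*Phi(z) = 0.673290.
Step 6: alpha = 0.1. fail to reject H0.

W+ = 12.5, W- = 8.5, W = min = 8.5, p = 0.673290, fail to reject H0.


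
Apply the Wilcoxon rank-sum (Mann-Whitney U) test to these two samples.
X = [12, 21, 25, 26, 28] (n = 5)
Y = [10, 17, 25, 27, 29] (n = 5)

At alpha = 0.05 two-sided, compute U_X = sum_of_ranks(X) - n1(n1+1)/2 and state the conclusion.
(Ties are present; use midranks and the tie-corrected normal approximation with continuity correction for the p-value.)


Step 1: Combine and sort all 10 observations; assign midranks.
sorted (value, group): (10,Y), (12,X), (17,Y), (21,X), (25,X), (25,Y), (26,X), (27,Y), (28,X), (29,Y)
ranks: 10->1, 12->2, 17->3, 21->4, 25->5.5, 25->5.5, 26->7, 27->8, 28->9, 29->10
Step 2: Rank sum for X: R1 = 2 + 4 + 5.5 + 7 + 9 = 27.5.
Step 3: U_X = R1 - n1(n1+1)/2 = 27.5 - 5*6/2 = 27.5 - 15 = 12.5.
       U_Y = n1*n2 - U_X = 25 - 12.5 = 12.5.
Step 4: Ties are present, so use the tie-corrected normal approximation (with continuity correction) for the p-value.
Step 5: p-value = 1.000000; compare to alpha = 0.05. fail to reject H0.

U_X = 12.5, p = 1.000000, fail to reject H0 at alpha = 0.05.


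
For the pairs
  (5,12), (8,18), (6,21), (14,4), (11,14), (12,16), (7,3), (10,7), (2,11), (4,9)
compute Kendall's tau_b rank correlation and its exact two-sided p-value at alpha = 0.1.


Step 1: Enumerate the 45 unordered pairs (i,j) with i<j and classify each by sign(x_j-x_i) * sign(y_j-y_i).
  (1,2):dx=+3,dy=+6->C; (1,3):dx=+1,dy=+9->C; (1,4):dx=+9,dy=-8->D; (1,5):dx=+6,dy=+2->C
  (1,6):dx=+7,dy=+4->C; (1,7):dx=+2,dy=-9->D; (1,8):dx=+5,dy=-5->D; (1,9):dx=-3,dy=-1->C
  (1,10):dx=-1,dy=-3->C; (2,3):dx=-2,dy=+3->D; (2,4):dx=+6,dy=-14->D; (2,5):dx=+3,dy=-4->D
  (2,6):dx=+4,dy=-2->D; (2,7):dx=-1,dy=-15->C; (2,8):dx=+2,dy=-11->D; (2,9):dx=-6,dy=-7->C
  (2,10):dx=-4,dy=-9->C; (3,4):dx=+8,dy=-17->D; (3,5):dx=+5,dy=-7->D; (3,6):dx=+6,dy=-5->D
  (3,7):dx=+1,dy=-18->D; (3,8):dx=+4,dy=-14->D; (3,9):dx=-4,dy=-10->C; (3,10):dx=-2,dy=-12->C
  (4,5):dx=-3,dy=+10->D; (4,6):dx=-2,dy=+12->D; (4,7):dx=-7,dy=-1->C; (4,8):dx=-4,dy=+3->D
  (4,9):dx=-12,dy=+7->D; (4,10):dx=-10,dy=+5->D; (5,6):dx=+1,dy=+2->C; (5,7):dx=-4,dy=-11->C
  (5,8):dx=-1,dy=-7->C; (5,9):dx=-9,dy=-3->C; (5,10):dx=-7,dy=-5->C; (6,7):dx=-5,dy=-13->C
  (6,8):dx=-2,dy=-9->C; (6,9):dx=-10,dy=-5->C; (6,10):dx=-8,dy=-7->C; (7,8):dx=+3,dy=+4->C
  (7,9):dx=-5,dy=+8->D; (7,10):dx=-3,dy=+6->D; (8,9):dx=-8,dy=+4->D; (8,10):dx=-6,dy=+2->D
  (9,10):dx=+2,dy=-2->D
Step 2: C = 22, D = 23, total pairs = 45.
Step 3: tau = (C - D)/(n(n-1)/2) = (22 - 23)/45 = -0.022222.
Step 4: Exact two-sided p-value (enumerate n! = 3628800 permutations of y under H0): p = 1.000000.
Step 5: alpha = 0.1. fail to reject H0.

tau_b = -0.0222 (C=22, D=23), p = 1.000000, fail to reject H0.


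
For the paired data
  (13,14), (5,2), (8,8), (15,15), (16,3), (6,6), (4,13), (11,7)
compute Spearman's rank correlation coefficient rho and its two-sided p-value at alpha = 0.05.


Step 1: Rank x and y separately (midranks; no ties here).
rank(x): 13->6, 5->2, 8->4, 15->7, 16->8, 6->3, 4->1, 11->5
rank(y): 14->7, 2->1, 8->5, 15->8, 3->2, 6->3, 13->6, 7->4
Step 2: d_i = R_x(i) - R_y(i); compute d_i^2.
  (6-7)^2=1, (2-1)^2=1, (4-5)^2=1, (7-8)^2=1, (8-2)^2=36, (3-3)^2=0, (1-6)^2=25, (5-4)^2=1
sum(d^2) = 66.
Step 3: rho = 1 - 6*66 / (8*(8^2 - 1)) = 1 - 396/504 = 0.214286.
Step 4: Under H0, t = rho * sqrt((n-2)/(1-rho^2)) = 0.5374 ~ t(6).
Step 5: Two-sided p-value from the t-distribution with 6 df = 0.610344.
Step 6: alpha = 0.05. fail to reject H0.

rho = 0.2143, p = 0.610344, fail to reject H0 at alpha = 0.05.


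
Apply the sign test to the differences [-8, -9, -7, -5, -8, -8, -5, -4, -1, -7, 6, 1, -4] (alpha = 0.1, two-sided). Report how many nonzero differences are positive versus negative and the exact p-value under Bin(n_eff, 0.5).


Step 1: Discard zero differences. Original n = 13; n_eff = number of nonzero differences = 13.
Nonzero differences (with sign): -8, -9, -7, -5, -8, -8, -5, -4, -1, -7, +6, +1, -4
Step 2: Count signs: positive = 2, negative = 11.
Step 3: Under H0: P(positive) = 0.5, so the number of positives S ~ Bin(13, 0.5).
Step 4: Two-sided exact p-value = sum of Bin(13,0.5) probabilities at or below the observed probability = 0.022461.
Step 5: alpha = 0.1. reject H0.

n_eff = 13, pos = 2, neg = 11, p = 0.022461, reject H0.


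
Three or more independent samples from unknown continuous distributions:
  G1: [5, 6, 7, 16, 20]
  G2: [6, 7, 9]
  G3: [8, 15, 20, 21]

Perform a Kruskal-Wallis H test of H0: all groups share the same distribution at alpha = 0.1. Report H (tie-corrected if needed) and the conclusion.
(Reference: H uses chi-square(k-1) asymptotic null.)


Step 1: Combine all N = 12 observations and assign midranks.
sorted (value, group, rank): (5,G1,1), (6,G1,2.5), (6,G2,2.5), (7,G1,4.5), (7,G2,4.5), (8,G3,6), (9,G2,7), (15,G3,8), (16,G1,9), (20,G1,10.5), (20,G3,10.5), (21,G3,12)
Step 2: Sum ranks within each group.
R_1 = 27.5 (n_1 = 5)
R_2 = 14 (n_2 = 3)
R_3 = 36.5 (n_3 = 4)
Step 3: H = 12/(N(N+1)) * sum(R_i^2/n_i) - 3(N+1)
     = 12/(12*13) * (27.5^2/5 + 14^2/3 + 36.5^2/4) - 3*13
     = 0.076923 * 549.646 - 39
     = 3.280449.
Step 4: Ties present; correction factor C = 1 - 18/(12^3 - 12) = 0.989510. Corrected H = 3.280449 / 0.989510 = 3.315224.
Step 5: Under H0, H ~ chi^2(2); p-value = 0.190594.
Step 6: alpha = 0.1. fail to reject H0.

H = 3.3152, df = 2, p = 0.190594, fail to reject H0.


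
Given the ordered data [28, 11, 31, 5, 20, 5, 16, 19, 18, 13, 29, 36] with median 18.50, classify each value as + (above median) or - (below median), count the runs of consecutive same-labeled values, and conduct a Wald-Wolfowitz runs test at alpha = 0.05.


Step 1: Compute median = 18.50; label A = above, B = below.
Labels in order: ABABABBABBAA  (n_A = 6, n_B = 6)
Step 2: Count runs R = 9.
Step 3: Under H0 (random ordering), E[R] = 2*n_A*n_B/(n_A+n_B) + 1 = 2*6*6/12 + 1 = 7.0000.
        Var[R] = 2*n_A*n_B*(2*n_A*n_B - n_A - n_B) / ((n_A+n_B)^2 * (n_A+n_B-1)) = 4320/1584 = 2.7273.
        SD[R] = 1.6514.
Step 4: Continuity-corrected z = (R - 0.5 - E[R]) / SD[R] = (9 - 0.5 - 7.0000) / 1.6514 = 0.9083.
Step 5: Two-sided p-value via normal approximation = 2*(1 - Phi(|z|)) = 0.363722.
Step 6: alpha = 0.05. fail to reject H0.

R = 9, z = 0.9083, p = 0.363722, fail to reject H0.


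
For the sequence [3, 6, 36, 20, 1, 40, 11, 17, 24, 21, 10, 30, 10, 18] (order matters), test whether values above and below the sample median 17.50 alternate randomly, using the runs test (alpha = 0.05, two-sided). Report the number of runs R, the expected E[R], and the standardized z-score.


Step 1: Compute median = 17.50; label A = above, B = below.
Labels in order: BBAABABBAABABA  (n_A = 7, n_B = 7)
Step 2: Count runs R = 10.
Step 3: Under H0 (random ordering), E[R] = 2*n_A*n_B/(n_A+n_B) + 1 = 2*7*7/14 + 1 = 8.0000.
        Var[R] = 2*n_A*n_B*(2*n_A*n_B - n_A - n_B) / ((n_A+n_B)^2 * (n_A+n_B-1)) = 8232/2548 = 3.2308.
        SD[R] = 1.7974.
Step 4: Continuity-corrected z = (R - 0.5 - E[R]) / SD[R] = (10 - 0.5 - 8.0000) / 1.7974 = 0.8345.
Step 5: Two-sided p-value via normal approximation = 2*(1 - Phi(|z|)) = 0.403986.
Step 6: alpha = 0.05. fail to reject H0.

R = 10, z = 0.8345, p = 0.403986, fail to reject H0.


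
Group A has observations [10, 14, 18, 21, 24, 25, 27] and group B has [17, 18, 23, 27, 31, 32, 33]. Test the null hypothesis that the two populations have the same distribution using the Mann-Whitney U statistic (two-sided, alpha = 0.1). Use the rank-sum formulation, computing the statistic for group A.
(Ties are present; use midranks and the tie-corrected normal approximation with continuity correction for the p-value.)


Step 1: Combine and sort all 14 observations; assign midranks.
sorted (value, group): (10,X), (14,X), (17,Y), (18,X), (18,Y), (21,X), (23,Y), (24,X), (25,X), (27,X), (27,Y), (31,Y), (32,Y), (33,Y)
ranks: 10->1, 14->2, 17->3, 18->4.5, 18->4.5, 21->6, 23->7, 24->8, 25->9, 27->10.5, 27->10.5, 31->12, 32->13, 33->14
Step 2: Rank sum for X: R1 = 1 + 2 + 4.5 + 6 + 8 + 9 + 10.5 = 41.
Step 3: U_X = R1 - n1(n1+1)/2 = 41 - 7*8/2 = 41 - 28 = 13.
       U_Y = n1*n2 - U_X = 49 - 13 = 36.
Step 4: Ties are present, so use the tie-corrected normal approximation (with continuity correction) for the p-value.
Step 5: p-value = 0.158945; compare to alpha = 0.1. fail to reject H0.

U_X = 13, p = 0.158945, fail to reject H0 at alpha = 0.1.


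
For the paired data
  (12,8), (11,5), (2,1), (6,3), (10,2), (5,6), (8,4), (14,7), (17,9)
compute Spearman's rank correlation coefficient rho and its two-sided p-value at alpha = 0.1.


Step 1: Rank x and y separately (midranks; no ties here).
rank(x): 12->7, 11->6, 2->1, 6->3, 10->5, 5->2, 8->4, 14->8, 17->9
rank(y): 8->8, 5->5, 1->1, 3->3, 2->2, 6->6, 4->4, 7->7, 9->9
Step 2: d_i = R_x(i) - R_y(i); compute d_i^2.
  (7-8)^2=1, (6-5)^2=1, (1-1)^2=0, (3-3)^2=0, (5-2)^2=9, (2-6)^2=16, (4-4)^2=0, (8-7)^2=1, (9-9)^2=0
sum(d^2) = 28.
Step 3: rho = 1 - 6*28 / (9*(9^2 - 1)) = 1 - 168/720 = 0.766667.
Step 4: Under H0, t = rho * sqrt((n-2)/(1-rho^2)) = 3.1593 ~ t(7).
Step 5: Two-sided p-value from the t-distribution with 7 df = 0.015944.
Step 6: alpha = 0.1. reject H0.

rho = 0.7667, p = 0.015944, reject H0 at alpha = 0.1.


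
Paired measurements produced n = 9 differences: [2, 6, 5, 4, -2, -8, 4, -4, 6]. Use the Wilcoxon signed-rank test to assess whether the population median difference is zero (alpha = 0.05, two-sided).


Step 1: Drop any zero differences (none here) and take |d_i|.
|d| = [2, 6, 5, 4, 2, 8, 4, 4, 6]
Step 2: Midrank |d_i| (ties get averaged ranks).
ranks: |2|->1.5, |6|->7.5, |5|->6, |4|->4, |2|->1.5, |8|->9, |4|->4, |4|->4, |6|->7.5
Step 3: Attach original signs; sum ranks with positive sign and with negative sign.
W+ = 1.5 + 7.5 + 6 + 4 + 4 + 7.5 = 30.5
W- = 1.5 + 9 + 4 = 14.5
(Check: W+ + W- = 45 should equal n(n+1)/2 = 45.)
Step 4: Test statistic W = min(W+, W-) = 14.5.
Step 5: Ties in |d|, so use the tie-corrected normal approximation.
        E[W] = n(n+1)/4 = 9*10/4 = 22.5.
        Tie groups: |d|=2 (t=2), |d|=4 (t=3), |d|=6 (t=2); sum(t^3 - t) = 36.
        Var[W] = n(n+1)(2n+1)/24 - sum(t^3-t)/48 = 1710/24 - 36/48 = 70.5.
        z = (W - E[W]) / sqrt(Var[W]) = (14.5 - 22.5) / 8.3964 = -0.9528.
        Two-sided p = 2*Phi(z) = 0.340698.
Step 6: alpha = 0.05. fail to reject H0.

W+ = 30.5, W- = 14.5, W = min = 14.5, p = 0.340698, fail to reject H0.


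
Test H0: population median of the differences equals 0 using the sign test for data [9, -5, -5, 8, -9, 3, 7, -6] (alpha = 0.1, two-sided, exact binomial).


Step 1: Discard zero differences. Original n = 8; n_eff = number of nonzero differences = 8.
Nonzero differences (with sign): +9, -5, -5, +8, -9, +3, +7, -6
Step 2: Count signs: positive = 4, negative = 4.
Step 3: Under H0: P(positive) = 0.5, so the number of positives S ~ Bin(8, 0.5).
Step 4: Two-sided exact p-value = sum of Bin(8,0.5) probabilities at or below the observed probability = 1.000000.
Step 5: alpha = 0.1. fail to reject H0.

n_eff = 8, pos = 4, neg = 4, p = 1.000000, fail to reject H0.


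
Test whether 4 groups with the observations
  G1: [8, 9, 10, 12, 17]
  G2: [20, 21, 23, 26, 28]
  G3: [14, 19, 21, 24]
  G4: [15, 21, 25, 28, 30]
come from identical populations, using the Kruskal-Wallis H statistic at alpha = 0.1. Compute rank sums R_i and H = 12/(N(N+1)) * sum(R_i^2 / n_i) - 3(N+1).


Step 1: Combine all N = 19 observations and assign midranks.
sorted (value, group, rank): (8,G1,1), (9,G1,2), (10,G1,3), (12,G1,4), (14,G3,5), (15,G4,6), (17,G1,7), (19,G3,8), (20,G2,9), (21,G2,11), (21,G3,11), (21,G4,11), (23,G2,13), (24,G3,14), (25,G4,15), (26,G2,16), (28,G2,17.5), (28,G4,17.5), (30,G4,19)
Step 2: Sum ranks within each group.
R_1 = 17 (n_1 = 5)
R_2 = 66.5 (n_2 = 5)
R_3 = 38 (n_3 = 4)
R_4 = 68.5 (n_4 = 5)
Step 3: H = 12/(N(N+1)) * sum(R_i^2/n_i) - 3(N+1)
     = 12/(19*20) * (17^2/5 + 66.5^2/5 + 38^2/4 + 68.5^2/5) - 3*20
     = 0.031579 * 2241.7 - 60
     = 10.790526.
Step 4: Ties present; correction factor C = 1 - 30/(19^3 - 19) = 0.995614. Corrected H = 10.790526 / 0.995614 = 10.838062.
Step 5: Under H0, H ~ chi^2(3); p-value = 0.012635.
Step 6: alpha = 0.1. reject H0.

H = 10.8381, df = 3, p = 0.012635, reject H0.


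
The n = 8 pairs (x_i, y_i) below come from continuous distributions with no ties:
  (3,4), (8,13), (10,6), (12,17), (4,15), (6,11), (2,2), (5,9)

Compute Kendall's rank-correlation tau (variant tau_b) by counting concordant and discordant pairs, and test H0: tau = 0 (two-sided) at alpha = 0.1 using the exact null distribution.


Step 1: Enumerate the 28 unordered pairs (i,j) with i<j and classify each by sign(x_j-x_i) * sign(y_j-y_i).
  (1,2):dx=+5,dy=+9->C; (1,3):dx=+7,dy=+2->C; (1,4):dx=+9,dy=+13->C; (1,5):dx=+1,dy=+11->C
  (1,6):dx=+3,dy=+7->C; (1,7):dx=-1,dy=-2->C; (1,8):dx=+2,dy=+5->C; (2,3):dx=+2,dy=-7->D
  (2,4):dx=+4,dy=+4->C; (2,5):dx=-4,dy=+2->D; (2,6):dx=-2,dy=-2->C; (2,7):dx=-6,dy=-11->C
  (2,8):dx=-3,dy=-4->C; (3,4):dx=+2,dy=+11->C; (3,5):dx=-6,dy=+9->D; (3,6):dx=-4,dy=+5->D
  (3,7):dx=-8,dy=-4->C; (3,8):dx=-5,dy=+3->D; (4,5):dx=-8,dy=-2->C; (4,6):dx=-6,dy=-6->C
  (4,7):dx=-10,dy=-15->C; (4,8):dx=-7,dy=-8->C; (5,6):dx=+2,dy=-4->D; (5,7):dx=-2,dy=-13->C
  (5,8):dx=+1,dy=-6->D; (6,7):dx=-4,dy=-9->C; (6,8):dx=-1,dy=-2->C; (7,8):dx=+3,dy=+7->C
Step 2: C = 21, D = 7, total pairs = 28.
Step 3: tau = (C - D)/(n(n-1)/2) = (21 - 7)/28 = 0.500000.
Step 4: Exact two-sided p-value (enumerate n! = 40320 permutations of y under H0): p = 0.108681.
Step 5: alpha = 0.1. fail to reject H0.

tau_b = 0.5000 (C=21, D=7), p = 0.108681, fail to reject H0.


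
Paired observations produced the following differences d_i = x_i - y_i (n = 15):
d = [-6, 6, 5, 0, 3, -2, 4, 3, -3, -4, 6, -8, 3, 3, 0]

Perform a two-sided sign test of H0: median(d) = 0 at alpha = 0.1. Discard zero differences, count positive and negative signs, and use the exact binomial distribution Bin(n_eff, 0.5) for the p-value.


Step 1: Discard zero differences. Original n = 15; n_eff = number of nonzero differences = 13.
Nonzero differences (with sign): -6, +6, +5, +3, -2, +4, +3, -3, -4, +6, -8, +3, +3
Step 2: Count signs: positive = 8, negative = 5.
Step 3: Under H0: P(positive) = 0.5, so the number of positives S ~ Bin(13, 0.5).
Step 4: Two-sided exact p-value = sum of Bin(13,0.5) probabilities at or below the observed probability = 0.581055.
Step 5: alpha = 0.1. fail to reject H0.

n_eff = 13, pos = 8, neg = 5, p = 0.581055, fail to reject H0.


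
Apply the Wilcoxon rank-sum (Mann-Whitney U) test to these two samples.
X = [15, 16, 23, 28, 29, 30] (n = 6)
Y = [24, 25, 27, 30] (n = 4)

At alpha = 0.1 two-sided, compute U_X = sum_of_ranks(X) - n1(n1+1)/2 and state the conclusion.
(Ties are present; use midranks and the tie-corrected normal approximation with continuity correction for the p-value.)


Step 1: Combine and sort all 10 observations; assign midranks.
sorted (value, group): (15,X), (16,X), (23,X), (24,Y), (25,Y), (27,Y), (28,X), (29,X), (30,X), (30,Y)
ranks: 15->1, 16->2, 23->3, 24->4, 25->5, 27->6, 28->7, 29->8, 30->9.5, 30->9.5
Step 2: Rank sum for X: R1 = 1 + 2 + 3 + 7 + 8 + 9.5 = 30.5.
Step 3: U_X = R1 - n1(n1+1)/2 = 30.5 - 6*7/2 = 30.5 - 21 = 9.5.
       U_Y = n1*n2 - U_X = 24 - 9.5 = 14.5.
Step 4: Ties are present, so use the tie-corrected normal approximation (with continuity correction) for the p-value.
Step 5: p-value = 0.668870; compare to alpha = 0.1. fail to reject H0.

U_X = 9.5, p = 0.668870, fail to reject H0 at alpha = 0.1.


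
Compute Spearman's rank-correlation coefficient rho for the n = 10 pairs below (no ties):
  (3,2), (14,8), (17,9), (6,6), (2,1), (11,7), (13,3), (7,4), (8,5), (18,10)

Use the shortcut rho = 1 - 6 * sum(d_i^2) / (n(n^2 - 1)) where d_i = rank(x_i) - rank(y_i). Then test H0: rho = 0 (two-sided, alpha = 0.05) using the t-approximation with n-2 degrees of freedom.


Step 1: Rank x and y separately (midranks; no ties here).
rank(x): 3->2, 14->8, 17->9, 6->3, 2->1, 11->6, 13->7, 7->4, 8->5, 18->10
rank(y): 2->2, 8->8, 9->9, 6->6, 1->1, 7->7, 3->3, 4->4, 5->5, 10->10
Step 2: d_i = R_x(i) - R_y(i); compute d_i^2.
  (2-2)^2=0, (8-8)^2=0, (9-9)^2=0, (3-6)^2=9, (1-1)^2=0, (6-7)^2=1, (7-3)^2=16, (4-4)^2=0, (5-5)^2=0, (10-10)^2=0
sum(d^2) = 26.
Step 3: rho = 1 - 6*26 / (10*(10^2 - 1)) = 1 - 156/990 = 0.842424.
Step 4: Under H0, t = rho * sqrt((n-2)/(1-rho^2)) = 4.4222 ~ t(8).
Step 5: Two-sided p-value from the t-distribution with 8 df = 0.002220.
Step 6: alpha = 0.05. reject H0.

rho = 0.8424, p = 0.002220, reject H0 at alpha = 0.05.


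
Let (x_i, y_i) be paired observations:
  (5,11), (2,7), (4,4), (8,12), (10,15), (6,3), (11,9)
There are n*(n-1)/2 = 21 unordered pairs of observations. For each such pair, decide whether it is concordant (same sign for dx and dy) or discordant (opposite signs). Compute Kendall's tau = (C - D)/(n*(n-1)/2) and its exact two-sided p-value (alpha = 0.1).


Step 1: Enumerate the 21 unordered pairs (i,j) with i<j and classify each by sign(x_j-x_i) * sign(y_j-y_i).
  (1,2):dx=-3,dy=-4->C; (1,3):dx=-1,dy=-7->C; (1,4):dx=+3,dy=+1->C; (1,5):dx=+5,dy=+4->C
  (1,6):dx=+1,dy=-8->D; (1,7):dx=+6,dy=-2->D; (2,3):dx=+2,dy=-3->D; (2,4):dx=+6,dy=+5->C
  (2,5):dx=+8,dy=+8->C; (2,6):dx=+4,dy=-4->D; (2,7):dx=+9,dy=+2->C; (3,4):dx=+4,dy=+8->C
  (3,5):dx=+6,dy=+11->C; (3,6):dx=+2,dy=-1->D; (3,7):dx=+7,dy=+5->C; (4,5):dx=+2,dy=+3->C
  (4,6):dx=-2,dy=-9->C; (4,7):dx=+3,dy=-3->D; (5,6):dx=-4,dy=-12->C; (5,7):dx=+1,dy=-6->D
  (6,7):dx=+5,dy=+6->C
Step 2: C = 14, D = 7, total pairs = 21.
Step 3: tau = (C - D)/(n(n-1)/2) = (14 - 7)/21 = 0.333333.
Step 4: Exact two-sided p-value (enumerate n! = 5040 permutations of y under H0): p = 0.381349.
Step 5: alpha = 0.1. fail to reject H0.

tau_b = 0.3333 (C=14, D=7), p = 0.381349, fail to reject H0.


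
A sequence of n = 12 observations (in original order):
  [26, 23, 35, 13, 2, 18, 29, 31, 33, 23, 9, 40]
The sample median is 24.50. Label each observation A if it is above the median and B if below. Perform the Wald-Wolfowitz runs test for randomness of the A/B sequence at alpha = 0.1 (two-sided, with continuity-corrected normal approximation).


Step 1: Compute median = 24.50; label A = above, B = below.
Labels in order: ABABBBAAABBA  (n_A = 6, n_B = 6)
Step 2: Count runs R = 7.
Step 3: Under H0 (random ordering), E[R] = 2*n_A*n_B/(n_A+n_B) + 1 = 2*6*6/12 + 1 = 7.0000.
        Var[R] = 2*n_A*n_B*(2*n_A*n_B - n_A - n_B) / ((n_A+n_B)^2 * (n_A+n_B-1)) = 4320/1584 = 2.7273.
        SD[R] = 1.6514.
Step 4: R = E[R], so z = 0 with no continuity correction.
Step 5: Two-sided p-value via normal approximation = 2*(1 - Phi(|z|)) = 1.000000.
Step 6: alpha = 0.1. fail to reject H0.

R = 7, z = 0.0000, p = 1.000000, fail to reject H0.


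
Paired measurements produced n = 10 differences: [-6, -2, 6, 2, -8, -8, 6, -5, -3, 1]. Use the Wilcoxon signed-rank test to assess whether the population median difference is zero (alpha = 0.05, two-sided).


Step 1: Drop any zero differences (none here) and take |d_i|.
|d| = [6, 2, 6, 2, 8, 8, 6, 5, 3, 1]
Step 2: Midrank |d_i| (ties get averaged ranks).
ranks: |6|->7, |2|->2.5, |6|->7, |2|->2.5, |8|->9.5, |8|->9.5, |6|->7, |5|->5, |3|->4, |1|->1
Step 3: Attach original signs; sum ranks with positive sign and with negative sign.
W+ = 7 + 2.5 + 7 + 1 = 17.5
W- = 7 + 2.5 + 9.5 + 9.5 + 5 + 4 = 37.5
(Check: W+ + W- = 55 should equal n(n+1)/2 = 55.)
Step 4: Test statistic W = min(W+, W-) = 17.5.
Step 5: Ties in |d|, so use the tie-corrected normal approximation.
        E[W] = n(n+1)/4 = 10*11/4 = 27.5.
        Tie groups: |d|=2 (t=2), |d|=6 (t=3), |d|=8 (t=2); sum(t^3 - t) = 36.
        Var[W] = n(n+1)(2n+1)/24 - sum(t^3-t)/48 = 2310/24 - 36/48 = 95.5.
        z = (W - E[W]) / sqrt(Var[W]) = (17.5 - 27.5) / 9.7724 = -1.0233.
        Two-sided p = 2*Phi(z) = 0.306171.
Step 6: alpha = 0.05. fail to reject H0.

W+ = 17.5, W- = 37.5, W = min = 17.5, p = 0.306171, fail to reject H0.


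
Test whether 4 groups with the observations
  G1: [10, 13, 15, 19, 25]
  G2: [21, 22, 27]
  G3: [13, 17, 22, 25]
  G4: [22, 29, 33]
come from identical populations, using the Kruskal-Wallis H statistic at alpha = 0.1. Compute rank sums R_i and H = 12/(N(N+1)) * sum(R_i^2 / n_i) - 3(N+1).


Step 1: Combine all N = 15 observations and assign midranks.
sorted (value, group, rank): (10,G1,1), (13,G1,2.5), (13,G3,2.5), (15,G1,4), (17,G3,5), (19,G1,6), (21,G2,7), (22,G2,9), (22,G3,9), (22,G4,9), (25,G1,11.5), (25,G3,11.5), (27,G2,13), (29,G4,14), (33,G4,15)
Step 2: Sum ranks within each group.
R_1 = 25 (n_1 = 5)
R_2 = 29 (n_2 = 3)
R_3 = 28 (n_3 = 4)
R_4 = 38 (n_4 = 3)
Step 3: H = 12/(N(N+1)) * sum(R_i^2/n_i) - 3(N+1)
     = 12/(15*16) * (25^2/5 + 29^2/3 + 28^2/4 + 38^2/3) - 3*16
     = 0.050000 * 1082.67 - 48
     = 6.133333.
Step 4: Ties present; correction factor C = 1 - 36/(15^3 - 15) = 0.989286. Corrected H = 6.133333 / 0.989286 = 6.199759.
Step 5: Under H0, H ~ chi^2(3); p-value = 0.102286.
Step 6: alpha = 0.1. fail to reject H0.

H = 6.1998, df = 3, p = 0.102286, fail to reject H0.


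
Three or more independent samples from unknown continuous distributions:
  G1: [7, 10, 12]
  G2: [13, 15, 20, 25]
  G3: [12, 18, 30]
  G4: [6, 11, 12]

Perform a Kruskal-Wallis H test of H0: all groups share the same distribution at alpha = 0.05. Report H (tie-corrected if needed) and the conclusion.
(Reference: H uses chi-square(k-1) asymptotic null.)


Step 1: Combine all N = 13 observations and assign midranks.
sorted (value, group, rank): (6,G4,1), (7,G1,2), (10,G1,3), (11,G4,4), (12,G1,6), (12,G3,6), (12,G4,6), (13,G2,8), (15,G2,9), (18,G3,10), (20,G2,11), (25,G2,12), (30,G3,13)
Step 2: Sum ranks within each group.
R_1 = 11 (n_1 = 3)
R_2 = 40 (n_2 = 4)
R_3 = 29 (n_3 = 3)
R_4 = 11 (n_4 = 3)
Step 3: H = 12/(N(N+1)) * sum(R_i^2/n_i) - 3(N+1)
     = 12/(13*14) * (11^2/3 + 40^2/4 + 29^2/3 + 11^2/3) - 3*14
     = 0.065934 * 761 - 42
     = 8.175824.
Step 4: Ties present; correction factor C = 1 - 24/(13^3 - 13) = 0.989011. Corrected H = 8.175824 / 0.989011 = 8.266667.
Step 5: Under H0, H ~ chi^2(3); p-value = 0.040810.
Step 6: alpha = 0.05. reject H0.

H = 8.2667, df = 3, p = 0.040810, reject H0.


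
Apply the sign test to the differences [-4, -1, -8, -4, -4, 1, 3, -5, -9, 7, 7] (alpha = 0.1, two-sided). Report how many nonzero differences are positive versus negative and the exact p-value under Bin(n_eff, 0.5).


Step 1: Discard zero differences. Original n = 11; n_eff = number of nonzero differences = 11.
Nonzero differences (with sign): -4, -1, -8, -4, -4, +1, +3, -5, -9, +7, +7
Step 2: Count signs: positive = 4, negative = 7.
Step 3: Under H0: P(positive) = 0.5, so the number of positives S ~ Bin(11, 0.5).
Step 4: Two-sided exact p-value = sum of Bin(11,0.5) probabilities at or below the observed probability = 0.548828.
Step 5: alpha = 0.1. fail to reject H0.

n_eff = 11, pos = 4, neg = 7, p = 0.548828, fail to reject H0.


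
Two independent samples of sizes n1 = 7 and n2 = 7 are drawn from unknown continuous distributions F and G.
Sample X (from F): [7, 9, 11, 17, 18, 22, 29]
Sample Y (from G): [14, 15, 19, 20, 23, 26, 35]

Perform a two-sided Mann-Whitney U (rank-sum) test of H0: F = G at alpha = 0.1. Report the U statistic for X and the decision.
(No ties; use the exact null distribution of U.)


Step 1: Combine and sort all 14 observations; assign midranks.
sorted (value, group): (7,X), (9,X), (11,X), (14,Y), (15,Y), (17,X), (18,X), (19,Y), (20,Y), (22,X), (23,Y), (26,Y), (29,X), (35,Y)
ranks: 7->1, 9->2, 11->3, 14->4, 15->5, 17->6, 18->7, 19->8, 20->9, 22->10, 23->11, 26->12, 29->13, 35->14
Step 2: Rank sum for X: R1 = 1 + 2 + 3 + 6 + 7 + 10 + 13 = 42.
Step 3: U_X = R1 - n1(n1+1)/2 = 42 - 7*8/2 = 42 - 28 = 14.
       U_Y = n1*n2 - U_X = 49 - 14 = 35.
Step 4: No ties, so the exact null distribution of U (based on enumerating the C(14,7) = 3432 equally likely rank assignments) gives the two-sided p-value.
Step 5: p-value = 0.208625; compare to alpha = 0.1. fail to reject H0.

U_X = 14, p = 0.208625, fail to reject H0 at alpha = 0.1.


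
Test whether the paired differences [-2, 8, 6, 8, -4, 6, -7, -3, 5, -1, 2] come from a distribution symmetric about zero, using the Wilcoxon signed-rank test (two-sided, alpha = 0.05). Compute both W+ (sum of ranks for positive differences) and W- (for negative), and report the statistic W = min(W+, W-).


Step 1: Drop any zero differences (none here) and take |d_i|.
|d| = [2, 8, 6, 8, 4, 6, 7, 3, 5, 1, 2]
Step 2: Midrank |d_i| (ties get averaged ranks).
ranks: |2|->2.5, |8|->10.5, |6|->7.5, |8|->10.5, |4|->5, |6|->7.5, |7|->9, |3|->4, |5|->6, |1|->1, |2|->2.5
Step 3: Attach original signs; sum ranks with positive sign and with negative sign.
W+ = 10.5 + 7.5 + 10.5 + 7.5 + 6 + 2.5 = 44.5
W- = 2.5 + 5 + 9 + 4 + 1 = 21.5
(Check: W+ + W- = 66 should equal n(n+1)/2 = 66.)
Step 4: Test statistic W = min(W+, W-) = 21.5.
Step 5: Ties in |d|, so use the tie-corrected normal approximation.
        E[W] = n(n+1)/4 = 11*12/4 = 33.
        Tie groups: |d|=2 (t=2), |d|=6 (t=2), |d|=8 (t=2); sum(t^3 - t) = 18.
        Var[W] = n(n+1)(2n+1)/24 - sum(t^3-t)/48 = 3036/24 - 18/48 = 126.125.
        z = (W - E[W]) / sqrt(Var[W]) = (21.5 - 33) / 11.2305 = -1.0240.
        Two-sided p = 2*Phi(z) = 0.305838.
Step 6: alpha = 0.05. fail to reject H0.

W+ = 44.5, W- = 21.5, W = min = 21.5, p = 0.305838, fail to reject H0.


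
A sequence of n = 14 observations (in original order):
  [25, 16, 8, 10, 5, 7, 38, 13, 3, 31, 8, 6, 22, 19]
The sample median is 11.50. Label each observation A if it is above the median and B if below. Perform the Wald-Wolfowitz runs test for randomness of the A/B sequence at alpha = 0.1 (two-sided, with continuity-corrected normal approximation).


Step 1: Compute median = 11.50; label A = above, B = below.
Labels in order: AABBBBAABABBAA  (n_A = 7, n_B = 7)
Step 2: Count runs R = 7.
Step 3: Under H0 (random ordering), E[R] = 2*n_A*n_B/(n_A+n_B) + 1 = 2*7*7/14 + 1 = 8.0000.
        Var[R] = 2*n_A*n_B*(2*n_A*n_B - n_A - n_B) / ((n_A+n_B)^2 * (n_A+n_B-1)) = 8232/2548 = 3.2308.
        SD[R] = 1.7974.
Step 4: Continuity-corrected z = (R + 0.5 - E[R]) / SD[R] = (7 + 0.5 - 8.0000) / 1.7974 = -0.2782.
Step 5: Two-sided p-value via normal approximation = 2*(1 - Phi(|z|)) = 0.780879.
Step 6: alpha = 0.1. fail to reject H0.

R = 7, z = -0.2782, p = 0.780879, fail to reject H0.


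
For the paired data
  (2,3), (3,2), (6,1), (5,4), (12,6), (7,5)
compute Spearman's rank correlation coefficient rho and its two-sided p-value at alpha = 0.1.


Step 1: Rank x and y separately (midranks; no ties here).
rank(x): 2->1, 3->2, 6->4, 5->3, 12->6, 7->5
rank(y): 3->3, 2->2, 1->1, 4->4, 6->6, 5->5
Step 2: d_i = R_x(i) - R_y(i); compute d_i^2.
  (1-3)^2=4, (2-2)^2=0, (4-1)^2=9, (3-4)^2=1, (6-6)^2=0, (5-5)^2=0
sum(d^2) = 14.
Step 3: rho = 1 - 6*14 / (6*(6^2 - 1)) = 1 - 84/210 = 0.600000.
Step 4: Under H0, t = rho * sqrt((n-2)/(1-rho^2)) = 1.5000 ~ t(4).
Step 5: Two-sided p-value from the t-distribution with 4 df = 0.208000.
Step 6: alpha = 0.1. fail to reject H0.

rho = 0.6000, p = 0.208000, fail to reject H0 at alpha = 0.1.


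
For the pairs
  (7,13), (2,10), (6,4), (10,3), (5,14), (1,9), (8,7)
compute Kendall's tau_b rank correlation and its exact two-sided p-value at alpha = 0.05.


Step 1: Enumerate the 21 unordered pairs (i,j) with i<j and classify each by sign(x_j-x_i) * sign(y_j-y_i).
  (1,2):dx=-5,dy=-3->C; (1,3):dx=-1,dy=-9->C; (1,4):dx=+3,dy=-10->D; (1,5):dx=-2,dy=+1->D
  (1,6):dx=-6,dy=-4->C; (1,7):dx=+1,dy=-6->D; (2,3):dx=+4,dy=-6->D; (2,4):dx=+8,dy=-7->D
  (2,5):dx=+3,dy=+4->C; (2,6):dx=-1,dy=-1->C; (2,7):dx=+6,dy=-3->D; (3,4):dx=+4,dy=-1->D
  (3,5):dx=-1,dy=+10->D; (3,6):dx=-5,dy=+5->D; (3,7):dx=+2,dy=+3->C; (4,5):dx=-5,dy=+11->D
  (4,6):dx=-9,dy=+6->D; (4,7):dx=-2,dy=+4->D; (5,6):dx=-4,dy=-5->C; (5,7):dx=+3,dy=-7->D
  (6,7):dx=+7,dy=-2->D
Step 2: C = 7, D = 14, total pairs = 21.
Step 3: tau = (C - D)/(n(n-1)/2) = (7 - 14)/21 = -0.333333.
Step 4: Exact two-sided p-value (enumerate n! = 5040 permutations of y under H0): p = 0.381349.
Step 5: alpha = 0.05. fail to reject H0.

tau_b = -0.3333 (C=7, D=14), p = 0.381349, fail to reject H0.


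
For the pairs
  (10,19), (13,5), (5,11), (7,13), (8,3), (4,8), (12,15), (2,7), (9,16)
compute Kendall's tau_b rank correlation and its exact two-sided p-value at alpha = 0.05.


Step 1: Enumerate the 36 unordered pairs (i,j) with i<j and classify each by sign(x_j-x_i) * sign(y_j-y_i).
  (1,2):dx=+3,dy=-14->D; (1,3):dx=-5,dy=-8->C; (1,4):dx=-3,dy=-6->C; (1,5):dx=-2,dy=-16->C
  (1,6):dx=-6,dy=-11->C; (1,7):dx=+2,dy=-4->D; (1,8):dx=-8,dy=-12->C; (1,9):dx=-1,dy=-3->C
  (2,3):dx=-8,dy=+6->D; (2,4):dx=-6,dy=+8->D; (2,5):dx=-5,dy=-2->C; (2,6):dx=-9,dy=+3->D
  (2,7):dx=-1,dy=+10->D; (2,8):dx=-11,dy=+2->D; (2,9):dx=-4,dy=+11->D; (3,4):dx=+2,dy=+2->C
  (3,5):dx=+3,dy=-8->D; (3,6):dx=-1,dy=-3->C; (3,7):dx=+7,dy=+4->C; (3,8):dx=-3,dy=-4->C
  (3,9):dx=+4,dy=+5->C; (4,5):dx=+1,dy=-10->D; (4,6):dx=-3,dy=-5->C; (4,7):dx=+5,dy=+2->C
  (4,8):dx=-5,dy=-6->C; (4,9):dx=+2,dy=+3->C; (5,6):dx=-4,dy=+5->D; (5,7):dx=+4,dy=+12->C
  (5,8):dx=-6,dy=+4->D; (5,9):dx=+1,dy=+13->C; (6,7):dx=+8,dy=+7->C; (6,8):dx=-2,dy=-1->C
  (6,9):dx=+5,dy=+8->C; (7,8):dx=-10,dy=-8->C; (7,9):dx=-3,dy=+1->D; (8,9):dx=+7,dy=+9->C
Step 2: C = 23, D = 13, total pairs = 36.
Step 3: tau = (C - D)/(n(n-1)/2) = (23 - 13)/36 = 0.277778.
Step 4: Exact two-sided p-value (enumerate n! = 362880 permutations of y under H0): p = 0.358488.
Step 5: alpha = 0.05. fail to reject H0.

tau_b = 0.2778 (C=23, D=13), p = 0.358488, fail to reject H0.
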